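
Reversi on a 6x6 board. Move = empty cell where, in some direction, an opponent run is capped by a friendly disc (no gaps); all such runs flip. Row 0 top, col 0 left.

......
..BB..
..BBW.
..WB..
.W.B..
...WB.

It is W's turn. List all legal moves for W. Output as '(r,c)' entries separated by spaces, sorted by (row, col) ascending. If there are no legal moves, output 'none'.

(0,1): no bracket -> illegal
(0,2): flips 3 -> legal
(0,3): flips 4 -> legal
(0,4): no bracket -> illegal
(1,1): no bracket -> illegal
(1,4): flips 1 -> legal
(2,1): flips 2 -> legal
(3,1): no bracket -> illegal
(3,4): flips 1 -> legal
(4,2): flips 1 -> legal
(4,4): no bracket -> illegal
(4,5): no bracket -> illegal
(5,2): no bracket -> illegal
(5,5): flips 1 -> legal

Answer: (0,2) (0,3) (1,4) (2,1) (3,4) (4,2) (5,5)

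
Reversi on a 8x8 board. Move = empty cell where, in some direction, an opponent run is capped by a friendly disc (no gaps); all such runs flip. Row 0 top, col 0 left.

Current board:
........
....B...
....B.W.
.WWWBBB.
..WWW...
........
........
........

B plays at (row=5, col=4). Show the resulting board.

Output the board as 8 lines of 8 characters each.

Place B at (5,4); scan 8 dirs for brackets.
Dir NW: opp run (4,3) (3,2), next='.' -> no flip
Dir N: opp run (4,4) capped by B -> flip
Dir NE: first cell '.' (not opp) -> no flip
Dir W: first cell '.' (not opp) -> no flip
Dir E: first cell '.' (not opp) -> no flip
Dir SW: first cell '.' (not opp) -> no flip
Dir S: first cell '.' (not opp) -> no flip
Dir SE: first cell '.' (not opp) -> no flip
All flips: (4,4)

Answer: ........
....B...
....B.W.
.WWWBBB.
..WWB...
....B...
........
........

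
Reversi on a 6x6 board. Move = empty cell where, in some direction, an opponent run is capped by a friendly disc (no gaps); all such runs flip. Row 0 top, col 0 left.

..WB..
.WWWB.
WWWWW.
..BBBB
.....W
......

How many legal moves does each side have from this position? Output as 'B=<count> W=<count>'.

-- B to move --
(0,0): flips 2 -> legal
(0,1): flips 3 -> legal
(0,4): no bracket -> illegal
(1,0): flips 4 -> legal
(1,5): flips 1 -> legal
(2,5): no bracket -> illegal
(3,0): flips 2 -> legal
(3,1): no bracket -> illegal
(4,4): no bracket -> illegal
(5,4): no bracket -> illegal
(5,5): flips 1 -> legal
B mobility = 6
-- W to move --
(0,4): flips 2 -> legal
(0,5): flips 1 -> legal
(1,5): flips 1 -> legal
(2,5): flips 1 -> legal
(3,1): no bracket -> illegal
(4,1): flips 1 -> legal
(4,2): flips 2 -> legal
(4,3): flips 2 -> legal
(4,4): flips 2 -> legal
W mobility = 8

Answer: B=6 W=8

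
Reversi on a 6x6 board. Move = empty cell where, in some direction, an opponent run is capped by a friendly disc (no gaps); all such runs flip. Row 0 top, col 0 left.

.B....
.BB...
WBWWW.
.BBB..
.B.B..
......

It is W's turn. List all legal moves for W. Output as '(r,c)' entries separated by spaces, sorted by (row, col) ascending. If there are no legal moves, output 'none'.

Answer: (0,0) (0,2) (4,0) (4,2) (4,4) (5,0) (5,3)

Derivation:
(0,0): flips 1 -> legal
(0,2): flips 2 -> legal
(0,3): no bracket -> illegal
(1,0): no bracket -> illegal
(1,3): no bracket -> illegal
(3,0): no bracket -> illegal
(3,4): no bracket -> illegal
(4,0): flips 1 -> legal
(4,2): flips 3 -> legal
(4,4): flips 1 -> legal
(5,0): flips 2 -> legal
(5,1): no bracket -> illegal
(5,2): no bracket -> illegal
(5,3): flips 2 -> legal
(5,4): no bracket -> illegal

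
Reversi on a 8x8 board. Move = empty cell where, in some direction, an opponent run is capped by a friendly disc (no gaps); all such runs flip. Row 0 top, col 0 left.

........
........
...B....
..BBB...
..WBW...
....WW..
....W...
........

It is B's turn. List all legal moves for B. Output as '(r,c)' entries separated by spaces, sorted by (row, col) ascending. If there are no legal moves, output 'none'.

Answer: (4,1) (4,5) (5,1) (5,2) (6,5) (6,6) (7,4)

Derivation:
(3,1): no bracket -> illegal
(3,5): no bracket -> illegal
(4,1): flips 1 -> legal
(4,5): flips 1 -> legal
(4,6): no bracket -> illegal
(5,1): flips 1 -> legal
(5,2): flips 1 -> legal
(5,3): no bracket -> illegal
(5,6): no bracket -> illegal
(6,3): no bracket -> illegal
(6,5): flips 1 -> legal
(6,6): flips 2 -> legal
(7,3): no bracket -> illegal
(7,4): flips 3 -> legal
(7,5): no bracket -> illegal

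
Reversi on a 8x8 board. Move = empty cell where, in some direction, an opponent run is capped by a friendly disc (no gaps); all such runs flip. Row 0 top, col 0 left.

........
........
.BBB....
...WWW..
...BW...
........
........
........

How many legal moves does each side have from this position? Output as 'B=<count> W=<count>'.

Answer: B=3 W=6

Derivation:
-- B to move --
(2,4): no bracket -> illegal
(2,5): flips 1 -> legal
(2,6): no bracket -> illegal
(3,2): no bracket -> illegal
(3,6): no bracket -> illegal
(4,2): no bracket -> illegal
(4,5): flips 2 -> legal
(4,6): no bracket -> illegal
(5,3): no bracket -> illegal
(5,4): no bracket -> illegal
(5,5): flips 2 -> legal
B mobility = 3
-- W to move --
(1,0): no bracket -> illegal
(1,1): flips 1 -> legal
(1,2): flips 1 -> legal
(1,3): flips 1 -> legal
(1,4): no bracket -> illegal
(2,0): no bracket -> illegal
(2,4): no bracket -> illegal
(3,0): no bracket -> illegal
(3,1): no bracket -> illegal
(3,2): no bracket -> illegal
(4,2): flips 1 -> legal
(5,2): flips 1 -> legal
(5,3): flips 1 -> legal
(5,4): no bracket -> illegal
W mobility = 6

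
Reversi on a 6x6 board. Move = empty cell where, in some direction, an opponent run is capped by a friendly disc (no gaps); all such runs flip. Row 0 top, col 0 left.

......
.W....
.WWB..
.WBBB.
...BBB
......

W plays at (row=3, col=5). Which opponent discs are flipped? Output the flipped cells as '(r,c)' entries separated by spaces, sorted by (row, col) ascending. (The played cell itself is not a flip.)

Answer: (3,2) (3,3) (3,4)

Derivation:
Dir NW: first cell '.' (not opp) -> no flip
Dir N: first cell '.' (not opp) -> no flip
Dir NE: edge -> no flip
Dir W: opp run (3,4) (3,3) (3,2) capped by W -> flip
Dir E: edge -> no flip
Dir SW: opp run (4,4), next='.' -> no flip
Dir S: opp run (4,5), next='.' -> no flip
Dir SE: edge -> no flip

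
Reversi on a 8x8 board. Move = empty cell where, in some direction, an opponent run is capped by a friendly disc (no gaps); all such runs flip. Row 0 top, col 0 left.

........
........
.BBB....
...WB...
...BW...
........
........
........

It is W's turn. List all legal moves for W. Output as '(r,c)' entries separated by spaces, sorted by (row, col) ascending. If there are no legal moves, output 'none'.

(1,0): no bracket -> illegal
(1,1): flips 1 -> legal
(1,2): no bracket -> illegal
(1,3): flips 1 -> legal
(1,4): no bracket -> illegal
(2,0): no bracket -> illegal
(2,4): flips 1 -> legal
(2,5): no bracket -> illegal
(3,0): no bracket -> illegal
(3,1): no bracket -> illegal
(3,2): no bracket -> illegal
(3,5): flips 1 -> legal
(4,2): flips 1 -> legal
(4,5): no bracket -> illegal
(5,2): no bracket -> illegal
(5,3): flips 1 -> legal
(5,4): no bracket -> illegal

Answer: (1,1) (1,3) (2,4) (3,5) (4,2) (5,3)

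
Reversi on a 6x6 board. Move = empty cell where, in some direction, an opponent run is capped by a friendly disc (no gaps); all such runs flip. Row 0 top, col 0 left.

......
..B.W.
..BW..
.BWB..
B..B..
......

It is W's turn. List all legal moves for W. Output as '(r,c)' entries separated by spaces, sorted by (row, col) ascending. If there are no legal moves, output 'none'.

Answer: (0,1) (0,2) (2,1) (3,0) (3,4) (5,3) (5,4)

Derivation:
(0,1): flips 1 -> legal
(0,2): flips 2 -> legal
(0,3): no bracket -> illegal
(1,1): no bracket -> illegal
(1,3): no bracket -> illegal
(2,0): no bracket -> illegal
(2,1): flips 1 -> legal
(2,4): no bracket -> illegal
(3,0): flips 1 -> legal
(3,4): flips 1 -> legal
(4,1): no bracket -> illegal
(4,2): no bracket -> illegal
(4,4): no bracket -> illegal
(5,0): no bracket -> illegal
(5,1): no bracket -> illegal
(5,2): no bracket -> illegal
(5,3): flips 2 -> legal
(5,4): flips 1 -> legal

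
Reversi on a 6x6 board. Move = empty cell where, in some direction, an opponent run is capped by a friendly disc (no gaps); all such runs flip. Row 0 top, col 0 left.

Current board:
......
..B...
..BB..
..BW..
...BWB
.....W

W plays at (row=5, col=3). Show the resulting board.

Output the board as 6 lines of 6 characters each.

Place W at (5,3); scan 8 dirs for brackets.
Dir NW: first cell '.' (not opp) -> no flip
Dir N: opp run (4,3) capped by W -> flip
Dir NE: first cell 'W' (not opp) -> no flip
Dir W: first cell '.' (not opp) -> no flip
Dir E: first cell '.' (not opp) -> no flip
Dir SW: edge -> no flip
Dir S: edge -> no flip
Dir SE: edge -> no flip
All flips: (4,3)

Answer: ......
..B...
..BB..
..BW..
...WWB
...W.W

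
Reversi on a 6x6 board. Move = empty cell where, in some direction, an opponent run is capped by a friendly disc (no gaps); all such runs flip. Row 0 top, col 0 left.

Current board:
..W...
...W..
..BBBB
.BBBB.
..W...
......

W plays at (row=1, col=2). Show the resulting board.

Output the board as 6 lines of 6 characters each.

Answer: ..W...
..WW..
..WBBB
.BWBB.
..W...
......

Derivation:
Place W at (1,2); scan 8 dirs for brackets.
Dir NW: first cell '.' (not opp) -> no flip
Dir N: first cell 'W' (not opp) -> no flip
Dir NE: first cell '.' (not opp) -> no flip
Dir W: first cell '.' (not opp) -> no flip
Dir E: first cell 'W' (not opp) -> no flip
Dir SW: first cell '.' (not opp) -> no flip
Dir S: opp run (2,2) (3,2) capped by W -> flip
Dir SE: opp run (2,3) (3,4), next='.' -> no flip
All flips: (2,2) (3,2)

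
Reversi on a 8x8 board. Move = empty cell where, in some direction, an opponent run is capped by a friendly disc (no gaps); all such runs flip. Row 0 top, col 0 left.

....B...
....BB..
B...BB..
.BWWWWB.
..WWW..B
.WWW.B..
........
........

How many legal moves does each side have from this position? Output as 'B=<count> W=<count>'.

Answer: B=7 W=7

Derivation:
-- B to move --
(2,1): no bracket -> illegal
(2,2): flips 2 -> legal
(2,3): no bracket -> illegal
(2,6): no bracket -> illegal
(4,0): no bracket -> illegal
(4,1): no bracket -> illegal
(4,5): flips 1 -> legal
(4,6): flips 1 -> legal
(5,0): no bracket -> illegal
(5,4): flips 2 -> legal
(6,0): flips 3 -> legal
(6,1): flips 3 -> legal
(6,2): no bracket -> illegal
(6,3): no bracket -> illegal
(6,4): flips 2 -> legal
B mobility = 7
-- W to move --
(0,3): no bracket -> illegal
(0,5): flips 2 -> legal
(0,6): flips 2 -> legal
(1,0): no bracket -> illegal
(1,1): no bracket -> illegal
(1,3): flips 1 -> legal
(1,6): flips 1 -> legal
(2,1): no bracket -> illegal
(2,2): no bracket -> illegal
(2,3): no bracket -> illegal
(2,6): no bracket -> illegal
(2,7): no bracket -> illegal
(3,0): flips 1 -> legal
(3,7): flips 1 -> legal
(4,0): no bracket -> illegal
(4,1): no bracket -> illegal
(4,5): no bracket -> illegal
(4,6): no bracket -> illegal
(5,4): no bracket -> illegal
(5,6): no bracket -> illegal
(5,7): no bracket -> illegal
(6,4): no bracket -> illegal
(6,5): no bracket -> illegal
(6,6): flips 1 -> legal
W mobility = 7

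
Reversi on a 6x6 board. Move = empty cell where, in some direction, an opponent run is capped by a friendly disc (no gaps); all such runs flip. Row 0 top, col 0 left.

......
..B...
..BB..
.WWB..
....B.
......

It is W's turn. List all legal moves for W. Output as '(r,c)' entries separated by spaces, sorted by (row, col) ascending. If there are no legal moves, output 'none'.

Answer: (0,2) (1,3) (1,4) (3,4)

Derivation:
(0,1): no bracket -> illegal
(0,2): flips 2 -> legal
(0,3): no bracket -> illegal
(1,1): no bracket -> illegal
(1,3): flips 1 -> legal
(1,4): flips 1 -> legal
(2,1): no bracket -> illegal
(2,4): no bracket -> illegal
(3,4): flips 1 -> legal
(3,5): no bracket -> illegal
(4,2): no bracket -> illegal
(4,3): no bracket -> illegal
(4,5): no bracket -> illegal
(5,3): no bracket -> illegal
(5,4): no bracket -> illegal
(5,5): no bracket -> illegal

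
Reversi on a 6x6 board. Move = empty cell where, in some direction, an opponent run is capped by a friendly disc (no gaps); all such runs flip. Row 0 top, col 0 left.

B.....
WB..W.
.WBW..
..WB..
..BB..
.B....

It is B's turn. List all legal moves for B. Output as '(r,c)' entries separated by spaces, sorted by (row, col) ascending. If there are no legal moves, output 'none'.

(0,1): no bracket -> illegal
(0,3): no bracket -> illegal
(0,4): no bracket -> illegal
(0,5): no bracket -> illegal
(1,2): no bracket -> illegal
(1,3): flips 1 -> legal
(1,5): no bracket -> illegal
(2,0): flips 2 -> legal
(2,4): flips 1 -> legal
(2,5): no bracket -> illegal
(3,0): no bracket -> illegal
(3,1): flips 2 -> legal
(3,4): no bracket -> illegal
(4,1): no bracket -> illegal

Answer: (1,3) (2,0) (2,4) (3,1)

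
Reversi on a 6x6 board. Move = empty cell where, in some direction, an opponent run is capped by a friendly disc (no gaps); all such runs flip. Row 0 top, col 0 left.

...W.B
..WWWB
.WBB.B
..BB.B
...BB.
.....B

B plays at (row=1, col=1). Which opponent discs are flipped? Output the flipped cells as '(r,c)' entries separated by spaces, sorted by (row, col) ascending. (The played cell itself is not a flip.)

Dir NW: first cell '.' (not opp) -> no flip
Dir N: first cell '.' (not opp) -> no flip
Dir NE: first cell '.' (not opp) -> no flip
Dir W: first cell '.' (not opp) -> no flip
Dir E: opp run (1,2) (1,3) (1,4) capped by B -> flip
Dir SW: first cell '.' (not opp) -> no flip
Dir S: opp run (2,1), next='.' -> no flip
Dir SE: first cell 'B' (not opp) -> no flip

Answer: (1,2) (1,3) (1,4)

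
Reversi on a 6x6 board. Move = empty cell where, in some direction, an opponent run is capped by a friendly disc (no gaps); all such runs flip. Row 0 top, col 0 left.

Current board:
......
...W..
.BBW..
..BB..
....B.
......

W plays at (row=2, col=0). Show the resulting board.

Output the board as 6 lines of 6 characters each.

Place W at (2,0); scan 8 dirs for brackets.
Dir NW: edge -> no flip
Dir N: first cell '.' (not opp) -> no flip
Dir NE: first cell '.' (not opp) -> no flip
Dir W: edge -> no flip
Dir E: opp run (2,1) (2,2) capped by W -> flip
Dir SW: edge -> no flip
Dir S: first cell '.' (not opp) -> no flip
Dir SE: first cell '.' (not opp) -> no flip
All flips: (2,1) (2,2)

Answer: ......
...W..
WWWW..
..BB..
....B.
......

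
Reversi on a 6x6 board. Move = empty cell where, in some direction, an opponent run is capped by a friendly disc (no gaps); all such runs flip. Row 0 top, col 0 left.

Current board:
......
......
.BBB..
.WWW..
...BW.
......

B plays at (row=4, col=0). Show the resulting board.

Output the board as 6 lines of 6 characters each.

Answer: ......
......
.BBB..
.BWW..
B..BW.
......

Derivation:
Place B at (4,0); scan 8 dirs for brackets.
Dir NW: edge -> no flip
Dir N: first cell '.' (not opp) -> no flip
Dir NE: opp run (3,1) capped by B -> flip
Dir W: edge -> no flip
Dir E: first cell '.' (not opp) -> no flip
Dir SW: edge -> no flip
Dir S: first cell '.' (not opp) -> no flip
Dir SE: first cell '.' (not opp) -> no flip
All flips: (3,1)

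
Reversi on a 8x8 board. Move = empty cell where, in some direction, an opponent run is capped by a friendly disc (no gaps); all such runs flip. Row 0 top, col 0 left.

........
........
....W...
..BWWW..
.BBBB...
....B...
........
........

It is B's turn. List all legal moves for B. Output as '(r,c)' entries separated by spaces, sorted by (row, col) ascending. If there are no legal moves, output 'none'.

Answer: (1,4) (1,5) (2,2) (2,3) (2,5) (2,6) (3,6)

Derivation:
(1,3): no bracket -> illegal
(1,4): flips 2 -> legal
(1,5): flips 2 -> legal
(2,2): flips 1 -> legal
(2,3): flips 1 -> legal
(2,5): flips 1 -> legal
(2,6): flips 1 -> legal
(3,6): flips 3 -> legal
(4,5): no bracket -> illegal
(4,6): no bracket -> illegal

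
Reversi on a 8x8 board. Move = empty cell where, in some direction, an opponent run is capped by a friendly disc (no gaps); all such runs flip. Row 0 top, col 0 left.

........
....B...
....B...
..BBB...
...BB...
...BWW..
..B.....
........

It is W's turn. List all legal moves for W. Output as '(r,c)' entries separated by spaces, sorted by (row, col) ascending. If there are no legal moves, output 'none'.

Answer: (0,4) (2,1) (2,2) (5,2)

Derivation:
(0,3): no bracket -> illegal
(0,4): flips 4 -> legal
(0,5): no bracket -> illegal
(1,3): no bracket -> illegal
(1,5): no bracket -> illegal
(2,1): flips 2 -> legal
(2,2): flips 2 -> legal
(2,3): no bracket -> illegal
(2,5): no bracket -> illegal
(3,1): no bracket -> illegal
(3,5): no bracket -> illegal
(4,1): no bracket -> illegal
(4,2): no bracket -> illegal
(4,5): no bracket -> illegal
(5,1): no bracket -> illegal
(5,2): flips 1 -> legal
(6,1): no bracket -> illegal
(6,3): no bracket -> illegal
(6,4): no bracket -> illegal
(7,1): no bracket -> illegal
(7,2): no bracket -> illegal
(7,3): no bracket -> illegal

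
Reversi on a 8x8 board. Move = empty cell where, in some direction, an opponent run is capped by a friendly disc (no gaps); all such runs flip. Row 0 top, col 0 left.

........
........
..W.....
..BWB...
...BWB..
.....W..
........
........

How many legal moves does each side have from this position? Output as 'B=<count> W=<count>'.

Answer: B=4 W=6

Derivation:
-- B to move --
(1,1): no bracket -> illegal
(1,2): flips 1 -> legal
(1,3): no bracket -> illegal
(2,1): no bracket -> illegal
(2,3): flips 1 -> legal
(2,4): no bracket -> illegal
(3,1): no bracket -> illegal
(3,5): no bracket -> illegal
(4,2): no bracket -> illegal
(4,6): no bracket -> illegal
(5,3): no bracket -> illegal
(5,4): flips 1 -> legal
(5,6): no bracket -> illegal
(6,4): no bracket -> illegal
(6,5): flips 1 -> legal
(6,6): no bracket -> illegal
B mobility = 4
-- W to move --
(2,1): no bracket -> illegal
(2,3): no bracket -> illegal
(2,4): flips 1 -> legal
(2,5): no bracket -> illegal
(3,1): flips 1 -> legal
(3,5): flips 2 -> legal
(3,6): no bracket -> illegal
(4,1): no bracket -> illegal
(4,2): flips 2 -> legal
(4,6): flips 1 -> legal
(5,2): no bracket -> illegal
(5,3): flips 1 -> legal
(5,4): no bracket -> illegal
(5,6): no bracket -> illegal
W mobility = 6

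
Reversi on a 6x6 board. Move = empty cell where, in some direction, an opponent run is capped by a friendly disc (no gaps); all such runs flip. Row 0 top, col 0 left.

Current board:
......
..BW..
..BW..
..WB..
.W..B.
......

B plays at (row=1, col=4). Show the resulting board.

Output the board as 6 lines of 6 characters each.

Place B at (1,4); scan 8 dirs for brackets.
Dir NW: first cell '.' (not opp) -> no flip
Dir N: first cell '.' (not opp) -> no flip
Dir NE: first cell '.' (not opp) -> no flip
Dir W: opp run (1,3) capped by B -> flip
Dir E: first cell '.' (not opp) -> no flip
Dir SW: opp run (2,3) (3,2) (4,1), next='.' -> no flip
Dir S: first cell '.' (not opp) -> no flip
Dir SE: first cell '.' (not opp) -> no flip
All flips: (1,3)

Answer: ......
..BBB.
..BW..
..WB..
.W..B.
......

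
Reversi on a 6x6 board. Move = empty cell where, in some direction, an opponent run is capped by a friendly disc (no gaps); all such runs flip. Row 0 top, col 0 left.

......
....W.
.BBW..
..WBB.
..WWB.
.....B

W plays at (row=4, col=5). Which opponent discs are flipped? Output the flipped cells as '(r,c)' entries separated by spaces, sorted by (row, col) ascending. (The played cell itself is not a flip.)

Answer: (3,4) (4,4)

Derivation:
Dir NW: opp run (3,4) capped by W -> flip
Dir N: first cell '.' (not opp) -> no flip
Dir NE: edge -> no flip
Dir W: opp run (4,4) capped by W -> flip
Dir E: edge -> no flip
Dir SW: first cell '.' (not opp) -> no flip
Dir S: opp run (5,5), next=edge -> no flip
Dir SE: edge -> no flip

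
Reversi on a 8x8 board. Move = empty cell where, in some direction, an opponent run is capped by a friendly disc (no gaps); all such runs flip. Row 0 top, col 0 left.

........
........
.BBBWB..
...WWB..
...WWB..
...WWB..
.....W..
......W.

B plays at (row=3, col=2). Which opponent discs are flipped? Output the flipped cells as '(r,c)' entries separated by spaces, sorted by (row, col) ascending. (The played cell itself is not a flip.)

Dir NW: first cell 'B' (not opp) -> no flip
Dir N: first cell 'B' (not opp) -> no flip
Dir NE: first cell 'B' (not opp) -> no flip
Dir W: first cell '.' (not opp) -> no flip
Dir E: opp run (3,3) (3,4) capped by B -> flip
Dir SW: first cell '.' (not opp) -> no flip
Dir S: first cell '.' (not opp) -> no flip
Dir SE: opp run (4,3) (5,4) (6,5) (7,6), next=edge -> no flip

Answer: (3,3) (3,4)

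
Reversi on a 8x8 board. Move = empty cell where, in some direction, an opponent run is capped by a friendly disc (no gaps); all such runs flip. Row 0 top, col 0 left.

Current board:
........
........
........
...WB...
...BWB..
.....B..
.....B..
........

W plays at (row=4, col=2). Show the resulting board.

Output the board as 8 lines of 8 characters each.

Place W at (4,2); scan 8 dirs for brackets.
Dir NW: first cell '.' (not opp) -> no flip
Dir N: first cell '.' (not opp) -> no flip
Dir NE: first cell 'W' (not opp) -> no flip
Dir W: first cell '.' (not opp) -> no flip
Dir E: opp run (4,3) capped by W -> flip
Dir SW: first cell '.' (not opp) -> no flip
Dir S: first cell '.' (not opp) -> no flip
Dir SE: first cell '.' (not opp) -> no flip
All flips: (4,3)

Answer: ........
........
........
...WB...
..WWWB..
.....B..
.....B..
........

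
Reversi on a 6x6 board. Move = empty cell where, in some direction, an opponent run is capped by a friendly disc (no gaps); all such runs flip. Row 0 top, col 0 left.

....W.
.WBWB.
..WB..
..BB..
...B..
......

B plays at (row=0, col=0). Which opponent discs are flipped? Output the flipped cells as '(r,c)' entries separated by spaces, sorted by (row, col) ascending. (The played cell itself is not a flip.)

Answer: (1,1) (2,2)

Derivation:
Dir NW: edge -> no flip
Dir N: edge -> no flip
Dir NE: edge -> no flip
Dir W: edge -> no flip
Dir E: first cell '.' (not opp) -> no flip
Dir SW: edge -> no flip
Dir S: first cell '.' (not opp) -> no flip
Dir SE: opp run (1,1) (2,2) capped by B -> flip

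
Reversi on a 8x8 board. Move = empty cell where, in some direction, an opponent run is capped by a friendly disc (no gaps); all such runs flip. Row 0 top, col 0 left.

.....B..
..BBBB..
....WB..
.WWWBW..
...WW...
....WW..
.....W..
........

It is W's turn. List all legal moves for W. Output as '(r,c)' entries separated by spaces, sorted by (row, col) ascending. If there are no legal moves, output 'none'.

(0,1): no bracket -> illegal
(0,2): flips 1 -> legal
(0,3): no bracket -> illegal
(0,4): flips 1 -> legal
(0,6): flips 1 -> legal
(1,1): no bracket -> illegal
(1,6): flips 2 -> legal
(2,1): no bracket -> illegal
(2,2): no bracket -> illegal
(2,3): no bracket -> illegal
(2,6): flips 1 -> legal
(3,6): no bracket -> illegal
(4,5): no bracket -> illegal

Answer: (0,2) (0,4) (0,6) (1,6) (2,6)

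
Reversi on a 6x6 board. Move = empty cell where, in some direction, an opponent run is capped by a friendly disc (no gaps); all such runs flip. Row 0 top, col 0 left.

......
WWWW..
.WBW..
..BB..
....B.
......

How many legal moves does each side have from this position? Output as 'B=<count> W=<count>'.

-- B to move --
(0,0): flips 1 -> legal
(0,1): no bracket -> illegal
(0,2): flips 1 -> legal
(0,3): flips 2 -> legal
(0,4): flips 1 -> legal
(1,4): flips 1 -> legal
(2,0): flips 1 -> legal
(2,4): flips 1 -> legal
(3,0): no bracket -> illegal
(3,1): no bracket -> illegal
(3,4): no bracket -> illegal
B mobility = 7
-- W to move --
(2,4): no bracket -> illegal
(3,1): flips 1 -> legal
(3,4): no bracket -> illegal
(3,5): no bracket -> illegal
(4,1): flips 1 -> legal
(4,2): flips 2 -> legal
(4,3): flips 2 -> legal
(4,5): no bracket -> illegal
(5,3): no bracket -> illegal
(5,4): no bracket -> illegal
(5,5): flips 3 -> legal
W mobility = 5

Answer: B=7 W=5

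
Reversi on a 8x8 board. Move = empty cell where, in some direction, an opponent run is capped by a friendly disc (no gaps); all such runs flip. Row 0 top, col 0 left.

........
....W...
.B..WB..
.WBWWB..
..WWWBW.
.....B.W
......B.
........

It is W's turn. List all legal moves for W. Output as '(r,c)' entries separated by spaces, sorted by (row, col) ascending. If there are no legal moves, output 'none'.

(1,0): flips 2 -> legal
(1,1): flips 1 -> legal
(1,2): no bracket -> illegal
(1,5): no bracket -> illegal
(1,6): flips 1 -> legal
(2,0): no bracket -> illegal
(2,2): flips 1 -> legal
(2,3): no bracket -> illegal
(2,6): flips 2 -> legal
(3,0): no bracket -> illegal
(3,6): flips 2 -> legal
(4,1): no bracket -> illegal
(5,4): no bracket -> illegal
(5,6): flips 1 -> legal
(6,4): flips 1 -> legal
(6,5): no bracket -> illegal
(6,7): no bracket -> illegal
(7,5): flips 1 -> legal
(7,6): no bracket -> illegal
(7,7): flips 2 -> legal

Answer: (1,0) (1,1) (1,6) (2,2) (2,6) (3,6) (5,6) (6,4) (7,5) (7,7)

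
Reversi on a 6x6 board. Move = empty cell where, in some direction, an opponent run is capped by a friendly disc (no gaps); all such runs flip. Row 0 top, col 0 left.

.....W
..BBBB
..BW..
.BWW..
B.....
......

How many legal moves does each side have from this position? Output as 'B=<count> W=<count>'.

-- B to move --
(0,4): no bracket -> illegal
(2,1): no bracket -> illegal
(2,4): flips 1 -> legal
(3,4): flips 3 -> legal
(4,1): flips 2 -> legal
(4,2): flips 1 -> legal
(4,3): flips 2 -> legal
(4,4): flips 1 -> legal
B mobility = 6
-- W to move --
(0,1): flips 1 -> legal
(0,2): flips 2 -> legal
(0,3): flips 1 -> legal
(0,4): no bracket -> illegal
(1,1): flips 1 -> legal
(2,0): no bracket -> illegal
(2,1): flips 1 -> legal
(2,4): no bracket -> illegal
(2,5): flips 1 -> legal
(3,0): flips 1 -> legal
(4,1): no bracket -> illegal
(4,2): no bracket -> illegal
(5,0): no bracket -> illegal
(5,1): no bracket -> illegal
W mobility = 7

Answer: B=6 W=7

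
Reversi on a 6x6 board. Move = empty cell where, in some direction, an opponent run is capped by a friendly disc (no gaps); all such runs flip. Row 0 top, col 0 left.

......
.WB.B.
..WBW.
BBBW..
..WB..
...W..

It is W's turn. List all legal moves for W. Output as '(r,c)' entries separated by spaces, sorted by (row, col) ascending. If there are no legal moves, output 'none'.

Answer: (0,2) (0,4) (1,3) (2,0) (4,0) (4,4)

Derivation:
(0,1): no bracket -> illegal
(0,2): flips 1 -> legal
(0,3): no bracket -> illegal
(0,4): flips 1 -> legal
(0,5): no bracket -> illegal
(1,3): flips 2 -> legal
(1,5): no bracket -> illegal
(2,0): flips 1 -> legal
(2,1): no bracket -> illegal
(2,5): no bracket -> illegal
(3,4): no bracket -> illegal
(4,0): flips 1 -> legal
(4,1): no bracket -> illegal
(4,4): flips 1 -> legal
(5,2): no bracket -> illegal
(5,4): no bracket -> illegal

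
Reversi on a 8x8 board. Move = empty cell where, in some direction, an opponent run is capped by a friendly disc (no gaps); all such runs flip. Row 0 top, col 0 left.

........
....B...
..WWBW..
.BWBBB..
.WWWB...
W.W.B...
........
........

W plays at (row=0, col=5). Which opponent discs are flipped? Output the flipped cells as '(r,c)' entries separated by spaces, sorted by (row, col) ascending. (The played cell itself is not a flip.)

Answer: (1,4)

Derivation:
Dir NW: edge -> no flip
Dir N: edge -> no flip
Dir NE: edge -> no flip
Dir W: first cell '.' (not opp) -> no flip
Dir E: first cell '.' (not opp) -> no flip
Dir SW: opp run (1,4) capped by W -> flip
Dir S: first cell '.' (not opp) -> no flip
Dir SE: first cell '.' (not opp) -> no flip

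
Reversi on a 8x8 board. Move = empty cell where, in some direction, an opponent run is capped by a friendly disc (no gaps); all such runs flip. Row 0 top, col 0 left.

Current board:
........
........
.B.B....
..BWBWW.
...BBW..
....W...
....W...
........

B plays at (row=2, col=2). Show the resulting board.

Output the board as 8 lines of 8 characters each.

Place B at (2,2); scan 8 dirs for brackets.
Dir NW: first cell '.' (not opp) -> no flip
Dir N: first cell '.' (not opp) -> no flip
Dir NE: first cell '.' (not opp) -> no flip
Dir W: first cell 'B' (not opp) -> no flip
Dir E: first cell 'B' (not opp) -> no flip
Dir SW: first cell '.' (not opp) -> no flip
Dir S: first cell 'B' (not opp) -> no flip
Dir SE: opp run (3,3) capped by B -> flip
All flips: (3,3)

Answer: ........
........
.BBB....
..BBBWW.
...BBW..
....W...
....W...
........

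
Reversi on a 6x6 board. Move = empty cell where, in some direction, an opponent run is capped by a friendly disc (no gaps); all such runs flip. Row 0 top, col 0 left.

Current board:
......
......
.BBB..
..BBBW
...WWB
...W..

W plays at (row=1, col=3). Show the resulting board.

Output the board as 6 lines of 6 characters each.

Answer: ......
...W..
.BBW..
..BWBW
...WWB
...W..

Derivation:
Place W at (1,3); scan 8 dirs for brackets.
Dir NW: first cell '.' (not opp) -> no flip
Dir N: first cell '.' (not opp) -> no flip
Dir NE: first cell '.' (not opp) -> no flip
Dir W: first cell '.' (not opp) -> no flip
Dir E: first cell '.' (not opp) -> no flip
Dir SW: opp run (2,2), next='.' -> no flip
Dir S: opp run (2,3) (3,3) capped by W -> flip
Dir SE: first cell '.' (not opp) -> no flip
All flips: (2,3) (3,3)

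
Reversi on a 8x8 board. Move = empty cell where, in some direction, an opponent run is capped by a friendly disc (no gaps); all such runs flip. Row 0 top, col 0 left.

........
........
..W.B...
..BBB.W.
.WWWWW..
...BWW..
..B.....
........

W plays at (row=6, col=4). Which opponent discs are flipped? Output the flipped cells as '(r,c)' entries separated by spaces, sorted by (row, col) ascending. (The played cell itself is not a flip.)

Answer: (5,3)

Derivation:
Dir NW: opp run (5,3) capped by W -> flip
Dir N: first cell 'W' (not opp) -> no flip
Dir NE: first cell 'W' (not opp) -> no flip
Dir W: first cell '.' (not opp) -> no flip
Dir E: first cell '.' (not opp) -> no flip
Dir SW: first cell '.' (not opp) -> no flip
Dir S: first cell '.' (not opp) -> no flip
Dir SE: first cell '.' (not opp) -> no flip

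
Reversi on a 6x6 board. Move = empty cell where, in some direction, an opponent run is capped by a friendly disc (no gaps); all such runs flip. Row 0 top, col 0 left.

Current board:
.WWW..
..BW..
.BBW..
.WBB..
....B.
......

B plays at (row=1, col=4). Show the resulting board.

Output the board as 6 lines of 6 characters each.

Place B at (1,4); scan 8 dirs for brackets.
Dir NW: opp run (0,3), next=edge -> no flip
Dir N: first cell '.' (not opp) -> no flip
Dir NE: first cell '.' (not opp) -> no flip
Dir W: opp run (1,3) capped by B -> flip
Dir E: first cell '.' (not opp) -> no flip
Dir SW: opp run (2,3) capped by B -> flip
Dir S: first cell '.' (not opp) -> no flip
Dir SE: first cell '.' (not opp) -> no flip
All flips: (1,3) (2,3)

Answer: .WWW..
..BBB.
.BBB..
.WBB..
....B.
......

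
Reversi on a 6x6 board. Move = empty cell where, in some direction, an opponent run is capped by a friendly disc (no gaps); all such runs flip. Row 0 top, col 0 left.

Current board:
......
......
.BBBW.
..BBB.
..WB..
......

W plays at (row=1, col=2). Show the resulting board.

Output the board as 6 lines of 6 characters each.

Place W at (1,2); scan 8 dirs for brackets.
Dir NW: first cell '.' (not opp) -> no flip
Dir N: first cell '.' (not opp) -> no flip
Dir NE: first cell '.' (not opp) -> no flip
Dir W: first cell '.' (not opp) -> no flip
Dir E: first cell '.' (not opp) -> no flip
Dir SW: opp run (2,1), next='.' -> no flip
Dir S: opp run (2,2) (3,2) capped by W -> flip
Dir SE: opp run (2,3) (3,4), next='.' -> no flip
All flips: (2,2) (3,2)

Answer: ......
..W...
.BWBW.
..WBB.
..WB..
......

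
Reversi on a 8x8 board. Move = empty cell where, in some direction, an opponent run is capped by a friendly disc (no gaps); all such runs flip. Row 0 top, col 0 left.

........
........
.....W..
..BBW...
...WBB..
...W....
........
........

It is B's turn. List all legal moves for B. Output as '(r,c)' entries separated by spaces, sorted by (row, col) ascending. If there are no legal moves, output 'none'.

Answer: (2,3) (2,4) (3,5) (4,2) (5,4) (6,2) (6,3)

Derivation:
(1,4): no bracket -> illegal
(1,5): no bracket -> illegal
(1,6): no bracket -> illegal
(2,3): flips 1 -> legal
(2,4): flips 1 -> legal
(2,6): no bracket -> illegal
(3,5): flips 1 -> legal
(3,6): no bracket -> illegal
(4,2): flips 1 -> legal
(5,2): no bracket -> illegal
(5,4): flips 1 -> legal
(6,2): flips 1 -> legal
(6,3): flips 2 -> legal
(6,4): no bracket -> illegal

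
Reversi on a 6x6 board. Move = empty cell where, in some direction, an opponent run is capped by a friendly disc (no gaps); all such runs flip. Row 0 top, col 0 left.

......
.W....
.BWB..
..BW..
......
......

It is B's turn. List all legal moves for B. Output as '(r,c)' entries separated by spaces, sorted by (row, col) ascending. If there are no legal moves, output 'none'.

(0,0): no bracket -> illegal
(0,1): flips 1 -> legal
(0,2): no bracket -> illegal
(1,0): no bracket -> illegal
(1,2): flips 1 -> legal
(1,3): no bracket -> illegal
(2,0): no bracket -> illegal
(2,4): no bracket -> illegal
(3,1): no bracket -> illegal
(3,4): flips 1 -> legal
(4,2): no bracket -> illegal
(4,3): flips 1 -> legal
(4,4): no bracket -> illegal

Answer: (0,1) (1,2) (3,4) (4,3)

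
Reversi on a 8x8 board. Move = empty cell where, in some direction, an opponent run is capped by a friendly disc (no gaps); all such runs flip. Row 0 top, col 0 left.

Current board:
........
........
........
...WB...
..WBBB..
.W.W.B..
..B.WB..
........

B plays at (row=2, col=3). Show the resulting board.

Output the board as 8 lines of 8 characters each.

Answer: ........
........
...B....
...BB...
..WBBB..
.W.W.B..
..B.WB..
........

Derivation:
Place B at (2,3); scan 8 dirs for brackets.
Dir NW: first cell '.' (not opp) -> no flip
Dir N: first cell '.' (not opp) -> no flip
Dir NE: first cell '.' (not opp) -> no flip
Dir W: first cell '.' (not opp) -> no flip
Dir E: first cell '.' (not opp) -> no flip
Dir SW: first cell '.' (not opp) -> no flip
Dir S: opp run (3,3) capped by B -> flip
Dir SE: first cell 'B' (not opp) -> no flip
All flips: (3,3)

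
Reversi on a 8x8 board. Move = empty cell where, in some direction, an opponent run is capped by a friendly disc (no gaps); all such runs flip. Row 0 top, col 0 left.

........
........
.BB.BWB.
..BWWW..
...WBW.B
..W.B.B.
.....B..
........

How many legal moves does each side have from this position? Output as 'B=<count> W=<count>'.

-- B to move --
(1,4): no bracket -> illegal
(1,5): no bracket -> illegal
(1,6): no bracket -> illegal
(2,3): flips 2 -> legal
(3,6): flips 4 -> legal
(4,1): no bracket -> illegal
(4,2): flips 2 -> legal
(4,6): flips 2 -> legal
(5,1): no bracket -> illegal
(5,3): no bracket -> illegal
(5,5): no bracket -> illegal
(6,1): no bracket -> illegal
(6,2): no bracket -> illegal
(6,3): no bracket -> illegal
B mobility = 4
-- W to move --
(1,0): flips 2 -> legal
(1,1): flips 1 -> legal
(1,2): no bracket -> illegal
(1,3): flips 1 -> legal
(1,4): flips 1 -> legal
(1,5): flips 1 -> legal
(1,6): no bracket -> illegal
(1,7): flips 1 -> legal
(2,0): no bracket -> illegal
(2,3): flips 1 -> legal
(2,7): flips 1 -> legal
(3,0): no bracket -> illegal
(3,1): flips 1 -> legal
(3,6): no bracket -> illegal
(3,7): no bracket -> illegal
(4,1): no bracket -> illegal
(4,2): no bracket -> illegal
(4,6): no bracket -> illegal
(5,3): flips 1 -> legal
(5,5): flips 1 -> legal
(5,7): no bracket -> illegal
(6,3): flips 1 -> legal
(6,4): flips 2 -> legal
(6,6): no bracket -> illegal
(6,7): flips 1 -> legal
(7,4): no bracket -> illegal
(7,5): no bracket -> illegal
(7,6): flips 2 -> legal
W mobility = 15

Answer: B=4 W=15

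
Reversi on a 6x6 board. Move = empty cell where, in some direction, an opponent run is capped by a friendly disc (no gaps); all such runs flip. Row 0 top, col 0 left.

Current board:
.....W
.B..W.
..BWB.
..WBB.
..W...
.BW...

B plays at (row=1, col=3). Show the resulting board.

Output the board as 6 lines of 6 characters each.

Place B at (1,3); scan 8 dirs for brackets.
Dir NW: first cell '.' (not opp) -> no flip
Dir N: first cell '.' (not opp) -> no flip
Dir NE: first cell '.' (not opp) -> no flip
Dir W: first cell '.' (not opp) -> no flip
Dir E: opp run (1,4), next='.' -> no flip
Dir SW: first cell 'B' (not opp) -> no flip
Dir S: opp run (2,3) capped by B -> flip
Dir SE: first cell 'B' (not opp) -> no flip
All flips: (2,3)

Answer: .....W
.B.BW.
..BBB.
..WBB.
..W...
.BW...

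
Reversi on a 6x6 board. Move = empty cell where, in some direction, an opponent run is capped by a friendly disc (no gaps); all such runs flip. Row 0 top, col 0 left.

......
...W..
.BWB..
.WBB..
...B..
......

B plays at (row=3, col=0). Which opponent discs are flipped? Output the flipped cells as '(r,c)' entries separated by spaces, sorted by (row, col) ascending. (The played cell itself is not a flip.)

Answer: (3,1)

Derivation:
Dir NW: edge -> no flip
Dir N: first cell '.' (not opp) -> no flip
Dir NE: first cell 'B' (not opp) -> no flip
Dir W: edge -> no flip
Dir E: opp run (3,1) capped by B -> flip
Dir SW: edge -> no flip
Dir S: first cell '.' (not opp) -> no flip
Dir SE: first cell '.' (not opp) -> no flip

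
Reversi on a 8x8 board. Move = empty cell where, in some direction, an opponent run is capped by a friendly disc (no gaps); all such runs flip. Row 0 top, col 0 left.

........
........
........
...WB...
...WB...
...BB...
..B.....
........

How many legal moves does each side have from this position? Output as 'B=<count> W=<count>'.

Answer: B=5 W=6

Derivation:
-- B to move --
(2,2): flips 1 -> legal
(2,3): flips 2 -> legal
(2,4): no bracket -> illegal
(3,2): flips 2 -> legal
(4,2): flips 1 -> legal
(5,2): flips 1 -> legal
B mobility = 5
-- W to move --
(2,3): no bracket -> illegal
(2,4): no bracket -> illegal
(2,5): flips 1 -> legal
(3,5): flips 1 -> legal
(4,2): no bracket -> illegal
(4,5): flips 1 -> legal
(5,1): no bracket -> illegal
(5,2): no bracket -> illegal
(5,5): flips 1 -> legal
(6,1): no bracket -> illegal
(6,3): flips 1 -> legal
(6,4): no bracket -> illegal
(6,5): flips 1 -> legal
(7,1): no bracket -> illegal
(7,2): no bracket -> illegal
(7,3): no bracket -> illegal
W mobility = 6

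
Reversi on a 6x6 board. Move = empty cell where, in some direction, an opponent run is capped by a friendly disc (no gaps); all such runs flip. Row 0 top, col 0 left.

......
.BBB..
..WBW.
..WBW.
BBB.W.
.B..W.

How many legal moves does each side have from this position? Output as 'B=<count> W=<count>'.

-- B to move --
(1,4): no bracket -> illegal
(1,5): flips 1 -> legal
(2,1): flips 1 -> legal
(2,5): flips 1 -> legal
(3,1): flips 2 -> legal
(3,5): flips 2 -> legal
(4,3): no bracket -> illegal
(4,5): flips 1 -> legal
(5,3): no bracket -> illegal
(5,5): flips 1 -> legal
B mobility = 7
-- W to move --
(0,0): flips 1 -> legal
(0,1): flips 2 -> legal
(0,2): flips 2 -> legal
(0,3): no bracket -> illegal
(0,4): flips 1 -> legal
(1,0): no bracket -> illegal
(1,4): flips 1 -> legal
(2,0): no bracket -> illegal
(2,1): no bracket -> illegal
(3,0): no bracket -> illegal
(3,1): no bracket -> illegal
(4,3): no bracket -> illegal
(5,0): flips 1 -> legal
(5,2): flips 1 -> legal
(5,3): no bracket -> illegal
W mobility = 7

Answer: B=7 W=7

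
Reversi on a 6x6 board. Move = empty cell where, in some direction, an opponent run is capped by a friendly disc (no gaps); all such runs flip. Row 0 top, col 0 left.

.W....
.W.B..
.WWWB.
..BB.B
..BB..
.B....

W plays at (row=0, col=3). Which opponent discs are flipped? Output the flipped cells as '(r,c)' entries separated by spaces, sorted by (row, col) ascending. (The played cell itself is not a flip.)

Dir NW: edge -> no flip
Dir N: edge -> no flip
Dir NE: edge -> no flip
Dir W: first cell '.' (not opp) -> no flip
Dir E: first cell '.' (not opp) -> no flip
Dir SW: first cell '.' (not opp) -> no flip
Dir S: opp run (1,3) capped by W -> flip
Dir SE: first cell '.' (not opp) -> no flip

Answer: (1,3)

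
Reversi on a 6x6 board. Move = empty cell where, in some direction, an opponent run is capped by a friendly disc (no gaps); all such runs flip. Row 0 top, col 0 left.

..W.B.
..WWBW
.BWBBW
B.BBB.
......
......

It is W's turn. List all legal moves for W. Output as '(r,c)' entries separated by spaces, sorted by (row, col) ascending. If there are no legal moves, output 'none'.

Answer: (0,3) (2,0) (3,5) (4,2) (4,3) (4,4) (4,5)

Derivation:
(0,3): flips 1 -> legal
(0,5): no bracket -> illegal
(1,0): no bracket -> illegal
(1,1): no bracket -> illegal
(2,0): flips 1 -> legal
(3,1): no bracket -> illegal
(3,5): flips 1 -> legal
(4,0): no bracket -> illegal
(4,1): no bracket -> illegal
(4,2): flips 3 -> legal
(4,3): flips 3 -> legal
(4,4): flips 1 -> legal
(4,5): flips 2 -> legal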